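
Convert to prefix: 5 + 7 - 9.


left-to-right (same/higher precedence on left): tree is (- (+ 5 7) 9)
Prefix: - + 5 7 9


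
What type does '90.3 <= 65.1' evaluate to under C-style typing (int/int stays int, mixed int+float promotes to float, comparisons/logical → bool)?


Operand types: float <= float
Rule: comparison yields bool
Result type: bool


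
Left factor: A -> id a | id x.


Common prefix: 'id'
Factored: A -> id A', A' -> a | x


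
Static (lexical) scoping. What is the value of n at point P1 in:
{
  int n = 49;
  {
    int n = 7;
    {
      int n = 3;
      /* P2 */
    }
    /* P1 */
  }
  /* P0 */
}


n declared in the same block as P1
n = 7


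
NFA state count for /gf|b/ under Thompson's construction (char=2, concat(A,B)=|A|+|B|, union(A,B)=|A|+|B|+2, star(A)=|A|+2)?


Syntax tree has 3 char leaf(s), 1 union(s), 0 star(s)
chars contribute 3×2 = 6; each union adds +2; each star adds +2
Total: 6 + 2 + 0 = 8 states


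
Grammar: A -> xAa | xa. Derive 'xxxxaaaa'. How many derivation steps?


Derivation: A => xAa => xxAaa => xxxAaaa => xxxxaaaa
Steps: 4


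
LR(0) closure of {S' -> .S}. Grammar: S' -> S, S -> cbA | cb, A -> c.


Start: S' -> .S
For each item with dot before a nonterminal B, add B -> .γ for every B-production
Closure: [S' -> .S, S -> .cbA, S -> .cb]


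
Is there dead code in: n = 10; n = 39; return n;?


first assignment to n is overwritten before any read
Dead: 'n = 10'


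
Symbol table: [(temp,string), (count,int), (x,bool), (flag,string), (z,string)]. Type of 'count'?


Lookup 'count' → type int


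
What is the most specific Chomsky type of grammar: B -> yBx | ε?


Single nonterminal LHS, but y^n x^n is not regular
Classification: Type 2 (Context-Free)


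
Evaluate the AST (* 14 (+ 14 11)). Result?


Evaluate inner: (+ 14 11) = 25
Evaluate root: (* 14 25) = 350
Result: 350


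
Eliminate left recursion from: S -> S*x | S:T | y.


Left-recursive alternatives: S*x, S:T; non-recursive: y
Introduce S': S -> yS', S' -> *xS' | :TS' | ε


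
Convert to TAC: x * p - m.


Break into single-operator statements:
t1 = x * p
t2 = t1 - m


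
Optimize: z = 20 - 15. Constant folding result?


20 - 15 = 5 at compile time
Optimized: z = 5


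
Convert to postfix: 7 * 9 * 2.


Left to right (same or higher precedence on left)
Postfix: 7 9 * 2 *


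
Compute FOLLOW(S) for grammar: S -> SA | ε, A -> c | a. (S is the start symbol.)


$ ∈ FOLLOW(S). For each A -> αBβ: add FIRST(β)\{ε} to FOLLOW(B); if β nullable, add FOLLOW(A).
FOLLOW(S) = {$, a, c}


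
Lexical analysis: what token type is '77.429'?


Pattern: digits with a decimal point
Type: FLOAT_LITERAL


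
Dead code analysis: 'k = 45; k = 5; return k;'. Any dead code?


first assignment to k is overwritten before any read
Dead: 'k = 45'


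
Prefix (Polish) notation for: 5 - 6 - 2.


left-to-right (same/higher precedence on left): tree is (- (- 5 6) 2)
Prefix: - - 5 6 2


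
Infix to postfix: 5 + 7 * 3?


* has higher precedence, evaluate 7*3 first
Postfix: 5 7 3 * +


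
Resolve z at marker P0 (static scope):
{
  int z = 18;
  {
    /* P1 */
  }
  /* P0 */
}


z declared in the same block as P0
z = 18


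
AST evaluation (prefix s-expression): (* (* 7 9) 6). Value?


Evaluate inner: (* 7 9) = 63
Evaluate root: (* 63 6) = 378
Result: 378


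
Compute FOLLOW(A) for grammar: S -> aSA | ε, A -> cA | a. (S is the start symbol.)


$ ∈ FOLLOW(S). For each A -> αBβ: add FIRST(β)\{ε} to FOLLOW(B); if β nullable, add FOLLOW(A).
FOLLOW(A) = {$, a, c}


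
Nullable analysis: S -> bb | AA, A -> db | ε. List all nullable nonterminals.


A nonterminal is nullable iff some alternative derives ε (directly, or every symbol in it is nullable)
Nullable: {A, S}


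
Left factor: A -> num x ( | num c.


Common prefix: 'num'
Factored: A -> num A', A' -> x ( | c


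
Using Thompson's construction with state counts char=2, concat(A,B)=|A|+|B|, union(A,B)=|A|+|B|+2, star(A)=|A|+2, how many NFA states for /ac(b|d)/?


Syntax tree has 4 char leaf(s), 1 union(s), 0 star(s)
chars contribute 4×2 = 8; each union adds +2; each star adds +2
Total: 8 + 2 + 0 = 10 states


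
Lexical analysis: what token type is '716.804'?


Pattern: digits with a decimal point
Type: FLOAT_LITERAL


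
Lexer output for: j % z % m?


Scan left to right, longest-match per lexeme
Tokens: ID(j), OP(%), ID(z), OP(%), ID(m)


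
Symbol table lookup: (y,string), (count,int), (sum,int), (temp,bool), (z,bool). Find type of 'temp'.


Lookup 'temp' → type bool


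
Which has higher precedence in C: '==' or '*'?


'*' is multiplicative (level 10); '==' is equality (level 6)
Higher level binds tighter
'*' has higher precedence than '=='


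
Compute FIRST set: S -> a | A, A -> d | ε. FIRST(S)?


Per alternative of S: FIRST(a) = {a}; FIRST(A) = {d, ε}
FIRST(S) = {a, d, ε}


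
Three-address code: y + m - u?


Break into single-operator statements:
t1 = y + m
t2 = t1 - u


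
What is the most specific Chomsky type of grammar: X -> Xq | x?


Left-linear: every RHS is a terminal or one nonterminal followed by a terminal
Classification: Type 3 (Regular)


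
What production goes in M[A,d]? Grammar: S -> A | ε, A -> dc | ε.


For [A, d]: 'd' ∈ FIRST(dc)
Entry: A -> dc


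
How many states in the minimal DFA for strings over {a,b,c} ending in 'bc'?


Track the longest suffix of input matching a prefix of 'bc': 3 classes (prefixes of length 0..2)
Minimal DFA: 3 states


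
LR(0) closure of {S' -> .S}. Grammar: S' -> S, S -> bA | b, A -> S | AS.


Start: S' -> .S
For each item with dot before a nonterminal B, add B -> .γ for every B-production
Closure: [S' -> .S, S -> .bA, S -> .b]


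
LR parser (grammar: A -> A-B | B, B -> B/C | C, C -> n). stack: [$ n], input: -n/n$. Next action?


'n' on top is the handle for C -> n
Action: reduce (C -> n)


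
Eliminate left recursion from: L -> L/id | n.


Left-recursive alternatives: L/id; non-recursive: n
Introduce L': L -> nL', L' -> /idL' | ε


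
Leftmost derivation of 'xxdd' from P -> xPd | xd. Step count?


Derivation: P => xPd => xxdd
Steps: 2


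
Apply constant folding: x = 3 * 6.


3 * 6 = 18 at compile time
Optimized: x = 18


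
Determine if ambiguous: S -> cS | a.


right-linear, alternatives start with distinct terminals 'c' vs 'a': unique leftmost derivation
Unambiguous


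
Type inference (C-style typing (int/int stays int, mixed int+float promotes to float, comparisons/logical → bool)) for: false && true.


Operand types: bool && bool
Rule: logical operators take bool operands and yield bool
Result type: bool


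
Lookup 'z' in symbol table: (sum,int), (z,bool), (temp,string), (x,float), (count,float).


Lookup 'z' → type bool


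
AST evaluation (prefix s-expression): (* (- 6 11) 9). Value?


Evaluate inner: (- 6 11) = -5
Evaluate root: (* -5 9) = -45
Result: -45


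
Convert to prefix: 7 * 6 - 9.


left-to-right (same/higher precedence on left): tree is (- (* 7 6) 9)
Prefix: - * 7 6 9


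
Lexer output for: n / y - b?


Scan left to right, longest-match per lexeme
Tokens: ID(n), OP(/), ID(y), OP(-), ID(b)


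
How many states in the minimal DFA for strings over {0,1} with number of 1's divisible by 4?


Track (count of 1) mod 4: states 0..3, accept at 0
Minimal DFA: 4 states


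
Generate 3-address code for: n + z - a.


Break into single-operator statements:
t1 = n + z
t2 = t1 - a


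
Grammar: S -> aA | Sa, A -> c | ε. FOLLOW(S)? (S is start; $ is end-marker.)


$ ∈ FOLLOW(S). For each A -> αBβ: add FIRST(β)\{ε} to FOLLOW(B); if β nullable, add FOLLOW(A).
FOLLOW(S) = {$, a}


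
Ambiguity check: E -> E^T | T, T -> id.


precedence layered via separate nonterminal T: deterministic
Unambiguous


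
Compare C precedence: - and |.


'-' is additive (level 9); '|' is bitwise OR (level 3)
Higher level binds tighter
'-' has higher precedence than '|'


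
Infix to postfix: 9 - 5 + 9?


Left to right (same or higher precedence on left)
Postfix: 9 5 - 9 +


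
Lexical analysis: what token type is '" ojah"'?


Pattern: double-quoted sequence
Type: STRING_LITERAL


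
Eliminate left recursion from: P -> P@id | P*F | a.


Left-recursive alternatives: P@id, P*F; non-recursive: a
Introduce P': P -> aP', P' -> @idP' | *FP' | ε


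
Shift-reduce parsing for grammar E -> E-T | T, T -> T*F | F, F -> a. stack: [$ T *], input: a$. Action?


no handle; shift 'a'
Action: shift


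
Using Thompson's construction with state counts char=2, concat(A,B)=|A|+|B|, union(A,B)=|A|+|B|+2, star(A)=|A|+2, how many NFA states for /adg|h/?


Syntax tree has 4 char leaf(s), 1 union(s), 0 star(s)
chars contribute 4×2 = 8; each union adds +2; each star adds +2
Total: 8 + 2 + 0 = 10 states


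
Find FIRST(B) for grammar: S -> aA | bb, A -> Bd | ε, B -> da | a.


Per alternative of B: FIRST(da) = {d}; FIRST(a) = {a}
FIRST(B) = {a, d}


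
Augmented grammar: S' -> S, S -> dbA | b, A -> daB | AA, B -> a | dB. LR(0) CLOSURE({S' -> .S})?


Start: S' -> .S
For each item with dot before a nonterminal B, add B -> .γ for every B-production
Closure: [S' -> .S, S -> .dbA, S -> .b]


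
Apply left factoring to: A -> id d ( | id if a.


Common prefix: 'id'
Factored: A -> id A', A' -> d ( | if a


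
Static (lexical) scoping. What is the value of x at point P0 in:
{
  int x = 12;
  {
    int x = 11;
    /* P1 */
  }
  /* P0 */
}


x declared in the same block as P0
x = 12


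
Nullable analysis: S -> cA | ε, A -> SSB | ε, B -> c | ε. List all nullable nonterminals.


A nonterminal is nullable iff some alternative derives ε (directly, or every symbol in it is nullable)
Nullable: {A, B, S}


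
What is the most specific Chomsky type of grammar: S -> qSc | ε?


Single nonterminal LHS, but q^n c^n is not regular
Classification: Type 2 (Context-Free)


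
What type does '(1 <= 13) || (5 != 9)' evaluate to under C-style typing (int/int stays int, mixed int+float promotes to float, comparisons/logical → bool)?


Operand types: bool || bool
Rule: logical operators take bool operands and yield bool
Result type: bool


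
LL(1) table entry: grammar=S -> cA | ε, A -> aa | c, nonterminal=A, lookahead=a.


For [A, a]: 'a' ∈ FIRST(aa)
Entry: A -> aa


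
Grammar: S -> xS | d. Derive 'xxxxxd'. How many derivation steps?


Derivation: S => xS => xxS => xxxS => xxxxS => xxxxxS => xxxxxd
Steps: 6


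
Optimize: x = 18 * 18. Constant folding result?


18 * 18 = 324 at compile time
Optimized: x = 324


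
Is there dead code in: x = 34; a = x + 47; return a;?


x is read by a's definition; a is returned
No dead code


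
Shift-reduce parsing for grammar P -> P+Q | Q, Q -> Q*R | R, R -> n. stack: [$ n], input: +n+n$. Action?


'n' on top is the handle for R -> n
Action: reduce (R -> n)


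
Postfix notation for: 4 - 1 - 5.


Left to right (same or higher precedence on left)
Postfix: 4 1 - 5 -


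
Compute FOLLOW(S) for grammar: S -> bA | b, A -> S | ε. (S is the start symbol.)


$ ∈ FOLLOW(S). For each A -> αBβ: add FIRST(β)\{ε} to FOLLOW(B); if β nullable, add FOLLOW(A).
FOLLOW(S) = {$}


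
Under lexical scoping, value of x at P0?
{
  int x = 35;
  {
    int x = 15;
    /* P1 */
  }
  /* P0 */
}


x declared in the same block as P0
x = 35


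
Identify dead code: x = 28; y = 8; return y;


x is assigned but never read
Dead: 'x = 28'


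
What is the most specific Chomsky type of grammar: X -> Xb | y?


Left-linear: every RHS is a terminal or one nonterminal followed by a terminal
Classification: Type 3 (Regular)


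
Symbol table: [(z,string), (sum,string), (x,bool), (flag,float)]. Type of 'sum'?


Lookup 'sum' → type string


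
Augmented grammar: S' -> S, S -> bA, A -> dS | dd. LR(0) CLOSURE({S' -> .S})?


Start: S' -> .S
For each item with dot before a nonterminal B, add B -> .γ for every B-production
Closure: [S' -> .S, S -> .bA]


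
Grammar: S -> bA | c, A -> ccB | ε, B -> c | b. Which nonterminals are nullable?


A nonterminal is nullable iff some alternative derives ε (directly, or every symbol in it is nullable)
Nullable: {A}


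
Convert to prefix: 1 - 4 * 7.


'*' binds tighter: tree is (- 1 (* 4 7))
Prefix: - 1 * 4 7


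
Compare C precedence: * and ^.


'*' is multiplicative (level 10); '^' is bitwise XOR (level 4)
Higher level binds tighter
'*' has higher precedence than '^'


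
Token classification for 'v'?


Pattern: letter/underscore followed by alphanumerics, not a keyword
Type: IDENTIFIER


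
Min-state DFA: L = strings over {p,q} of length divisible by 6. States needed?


Track length mod 6: states 0..5, accept at 0
Minimal DFA: 6 states


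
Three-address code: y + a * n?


Break into single-operator statements:
t1 = a * n
t2 = y + t1


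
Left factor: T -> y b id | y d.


Common prefix: 'y'
Factored: T -> y T', T' -> b id | d


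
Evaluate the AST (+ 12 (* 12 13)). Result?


Evaluate inner: (* 12 13) = 156
Evaluate root: (+ 12 156) = 168
Result: 168


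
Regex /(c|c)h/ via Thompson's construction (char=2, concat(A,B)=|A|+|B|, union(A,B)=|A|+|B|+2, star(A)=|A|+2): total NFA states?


Syntax tree has 3 char leaf(s), 1 union(s), 0 star(s)
chars contribute 3×2 = 6; each union adds +2; each star adds +2
Total: 6 + 2 + 0 = 8 states


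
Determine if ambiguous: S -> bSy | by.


balanced b^n…y^n: each string has a unique parse
Unambiguous


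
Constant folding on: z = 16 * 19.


16 * 19 = 304 at compile time
Optimized: z = 304


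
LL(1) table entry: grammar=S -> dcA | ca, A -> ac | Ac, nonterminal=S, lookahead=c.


For [S, c]: 'c' ∈ FIRST(ca)
Entry: S -> ca


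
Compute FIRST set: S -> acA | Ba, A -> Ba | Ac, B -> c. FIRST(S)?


Per alternative of S: FIRST(acA) = {a}; FIRST(Ba) = {c}
FIRST(S) = {a, c}


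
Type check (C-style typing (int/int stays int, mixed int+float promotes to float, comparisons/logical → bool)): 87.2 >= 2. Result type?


Operand types: float >= int
Rule: comparison yields bool
Result type: bool


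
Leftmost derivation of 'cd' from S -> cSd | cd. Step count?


Derivation: S => cd
Steps: 1


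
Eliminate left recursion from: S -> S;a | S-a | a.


Left-recursive alternatives: S;a, S-a; non-recursive: a
Introduce S': S -> aS', S' -> ;aS' | -aS' | ε


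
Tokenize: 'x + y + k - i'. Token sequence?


Scan left to right, longest-match per lexeme
Tokens: ID(x), OP(+), ID(y), OP(+), ID(k), OP(-), ID(i)


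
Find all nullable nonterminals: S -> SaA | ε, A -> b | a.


A nonterminal is nullable iff some alternative derives ε (directly, or every symbol in it is nullable)
Nullable: {S}


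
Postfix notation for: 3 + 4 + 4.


Left to right (same or higher precedence on left)
Postfix: 3 4 + 4 +


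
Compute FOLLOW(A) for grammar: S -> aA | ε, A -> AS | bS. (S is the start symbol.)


$ ∈ FOLLOW(S). For each A -> αBβ: add FIRST(β)\{ε} to FOLLOW(B); if β nullable, add FOLLOW(A).
FOLLOW(A) = {$, a}


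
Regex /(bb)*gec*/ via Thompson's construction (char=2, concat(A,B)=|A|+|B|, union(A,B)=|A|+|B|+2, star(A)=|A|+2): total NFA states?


Syntax tree has 5 char leaf(s), 0 union(s), 2 star(s)
chars contribute 5×2 = 10; each union adds +2; each star adds +2
Total: 10 + 0 + 4 = 14 states


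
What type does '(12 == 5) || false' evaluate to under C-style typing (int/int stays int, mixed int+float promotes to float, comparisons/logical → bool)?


Operand types: bool || bool
Rule: logical operators take bool operands and yield bool
Result type: bool


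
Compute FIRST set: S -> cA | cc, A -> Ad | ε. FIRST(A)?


Per alternative of A: FIRST(Ad) = {d}; FIRST(ε) = {ε}
FIRST(A) = {d, ε}


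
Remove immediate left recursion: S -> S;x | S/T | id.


Left-recursive alternatives: S;x, S/T; non-recursive: id
Introduce S': S -> idS', S' -> ;xS' | /TS' | ε


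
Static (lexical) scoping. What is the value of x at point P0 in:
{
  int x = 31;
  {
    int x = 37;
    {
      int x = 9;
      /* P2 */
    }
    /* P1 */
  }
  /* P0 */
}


x declared in the same block as P0
x = 31


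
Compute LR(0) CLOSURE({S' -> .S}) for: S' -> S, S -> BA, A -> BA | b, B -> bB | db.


Start: S' -> .S
For each item with dot before a nonterminal B, add B -> .γ for every B-production
Closure: [S' -> .S, S -> .BA, B -> .bB, B -> .db]


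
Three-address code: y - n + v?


Break into single-operator statements:
t1 = y - n
t2 = t1 + v


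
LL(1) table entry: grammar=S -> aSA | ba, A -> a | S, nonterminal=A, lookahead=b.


For [A, b]: 'b' ∈ FIRST(S)
Entry: A -> S


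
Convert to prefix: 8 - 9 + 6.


left-to-right (same/higher precedence on left): tree is (+ (- 8 9) 6)
Prefix: + - 8 9 6


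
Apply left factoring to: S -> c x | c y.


Common prefix: 'c'
Factored: S -> c S', S' -> x | y


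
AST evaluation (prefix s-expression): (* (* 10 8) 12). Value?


Evaluate inner: (* 10 8) = 80
Evaluate root: (* 80 12) = 960
Result: 960


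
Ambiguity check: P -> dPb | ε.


balanced d^n…b^n: each string has a unique parse
Unambiguous


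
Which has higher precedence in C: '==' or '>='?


'>=' is relational (level 7); '==' is equality (level 6)
Higher level binds tighter
'>=' has higher precedence than '=='


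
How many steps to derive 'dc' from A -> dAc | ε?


Derivation: A => dAc => dc
Steps: 2


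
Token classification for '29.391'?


Pattern: digits with a decimal point
Type: FLOAT_LITERAL


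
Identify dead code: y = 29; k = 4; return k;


y is assigned but never read
Dead: 'y = 29'


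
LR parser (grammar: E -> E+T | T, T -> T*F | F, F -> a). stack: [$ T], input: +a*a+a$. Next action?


lookahead ∉ {*} so T won't extend; reduce E -> T
Action: reduce (E -> T)


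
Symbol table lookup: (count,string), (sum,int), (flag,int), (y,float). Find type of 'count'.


Lookup 'count' → type string


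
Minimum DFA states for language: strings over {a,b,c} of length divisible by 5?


Track length mod 5: states 0..4, accept at 0
Minimal DFA: 5 states


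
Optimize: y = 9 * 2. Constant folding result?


9 * 2 = 18 at compile time
Optimized: y = 18


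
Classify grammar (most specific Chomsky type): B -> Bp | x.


Left-linear: every RHS is a terminal or one nonterminal followed by a terminal
Classification: Type 3 (Regular)


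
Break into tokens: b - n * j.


Scan left to right, longest-match per lexeme
Tokens: ID(b), OP(-), ID(n), OP(*), ID(j)


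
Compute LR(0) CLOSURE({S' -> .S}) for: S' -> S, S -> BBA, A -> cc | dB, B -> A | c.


Start: S' -> .S
For each item with dot before a nonterminal B, add B -> .γ for every B-production
Closure: [S' -> .S, S -> .BBA, B -> .A, B -> .c, A -> .cc, A -> .dB]


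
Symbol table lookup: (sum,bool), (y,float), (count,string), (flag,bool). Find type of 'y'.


Lookup 'y' → type float


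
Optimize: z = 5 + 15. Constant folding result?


5 + 15 = 20 at compile time
Optimized: z = 20


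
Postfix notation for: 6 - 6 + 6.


Left to right (same or higher precedence on left)
Postfix: 6 6 - 6 +


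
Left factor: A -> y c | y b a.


Common prefix: 'y'
Factored: A -> y A', A' -> c | b a


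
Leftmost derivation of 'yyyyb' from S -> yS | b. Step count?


Derivation: S => yS => yyS => yyyS => yyyyS => yyyyb
Steps: 5


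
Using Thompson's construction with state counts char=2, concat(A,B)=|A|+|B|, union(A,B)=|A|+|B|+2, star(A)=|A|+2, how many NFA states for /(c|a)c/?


Syntax tree has 3 char leaf(s), 1 union(s), 0 star(s)
chars contribute 3×2 = 6; each union adds +2; each star adds +2
Total: 6 + 2 + 0 = 8 states


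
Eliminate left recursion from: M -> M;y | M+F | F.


Left-recursive alternatives: M;y, M+F; non-recursive: F
Introduce M': M -> FM', M' -> ;yM' | +FM' | ε


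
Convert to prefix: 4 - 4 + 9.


left-to-right (same/higher precedence on left): tree is (+ (- 4 4) 9)
Prefix: + - 4 4 9


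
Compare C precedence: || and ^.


'^' is bitwise XOR (level 4); '||' is logical OR (level 1)
Higher level binds tighter
'^' has higher precedence than '||'


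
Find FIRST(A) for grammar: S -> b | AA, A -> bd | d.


Per alternative of A: FIRST(bd) = {b}; FIRST(d) = {d}
FIRST(A) = {b, d}


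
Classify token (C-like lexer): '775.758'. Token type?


Pattern: digits with a decimal point
Type: FLOAT_LITERAL


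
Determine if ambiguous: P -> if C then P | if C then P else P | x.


dangling else: 'if C then if C then x else x' parses two ways
Ambiguous


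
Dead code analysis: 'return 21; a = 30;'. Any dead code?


statement follows a return and is unreachable
Dead: 'a = 30'


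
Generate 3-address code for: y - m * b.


Break into single-operator statements:
t1 = m * b
t2 = y - t1


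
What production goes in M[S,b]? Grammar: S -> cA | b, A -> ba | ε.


For [S, b]: 'b' ∈ FIRST(b)
Entry: S -> b


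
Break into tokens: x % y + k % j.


Scan left to right, longest-match per lexeme
Tokens: ID(x), OP(%), ID(y), OP(+), ID(k), OP(%), ID(j)


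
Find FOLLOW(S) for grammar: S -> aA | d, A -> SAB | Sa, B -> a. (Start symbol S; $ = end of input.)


$ ∈ FOLLOW(S). For each A -> αBβ: add FIRST(β)\{ε} to FOLLOW(B); if β nullable, add FOLLOW(A).
FOLLOW(S) = {$, a, d}


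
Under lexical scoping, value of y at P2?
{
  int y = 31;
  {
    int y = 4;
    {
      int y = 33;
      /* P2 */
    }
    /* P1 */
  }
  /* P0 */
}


y declared in the same block as P2
y = 33


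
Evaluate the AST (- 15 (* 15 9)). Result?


Evaluate inner: (* 15 9) = 135
Evaluate root: (- 15 135) = -120
Result: -120


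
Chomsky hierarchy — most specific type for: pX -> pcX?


LHS has context (more than one symbol) and |LHS| ≤ |RHS|
Classification: Type 1 (Context-Sensitive)


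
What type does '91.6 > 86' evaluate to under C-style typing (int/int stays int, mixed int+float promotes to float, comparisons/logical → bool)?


Operand types: float > int
Rule: comparison yields bool
Result type: bool


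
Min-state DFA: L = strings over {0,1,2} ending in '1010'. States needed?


Track the longest suffix of input matching a prefix of '1010': 5 classes (prefixes of length 0..4)
Minimal DFA: 5 states


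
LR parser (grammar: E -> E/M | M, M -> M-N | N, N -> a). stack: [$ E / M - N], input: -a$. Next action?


handle 'M-N' on top
Action: reduce (M -> M-N)


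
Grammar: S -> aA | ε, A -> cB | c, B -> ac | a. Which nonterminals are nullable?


A nonterminal is nullable iff some alternative derives ε (directly, or every symbol in it is nullable)
Nullable: {S}


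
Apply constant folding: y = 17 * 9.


17 * 9 = 153 at compile time
Optimized: y = 153


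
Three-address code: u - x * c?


Break into single-operator statements:
t1 = x * c
t2 = u - t1


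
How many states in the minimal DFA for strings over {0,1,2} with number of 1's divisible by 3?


Track (count of 1) mod 3: states 0..2, accept at 0
Minimal DFA: 3 states


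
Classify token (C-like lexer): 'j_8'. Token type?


Pattern: letter/underscore followed by alphanumerics, not a keyword
Type: IDENTIFIER


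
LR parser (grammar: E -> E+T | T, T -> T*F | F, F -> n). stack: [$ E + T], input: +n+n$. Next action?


handle 'E+T' on top; lookahead ∈ FOLLOW(E) = {+, $}
Action: reduce (E -> E+T)


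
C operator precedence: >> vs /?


'/' is multiplicative (level 10); '>>' is shift (level 8)
Higher level binds tighter
'/' has higher precedence than '>>'


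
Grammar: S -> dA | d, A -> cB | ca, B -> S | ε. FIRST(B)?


Per alternative of B: FIRST(S) = {d}; FIRST(ε) = {ε}
FIRST(B) = {d, ε}


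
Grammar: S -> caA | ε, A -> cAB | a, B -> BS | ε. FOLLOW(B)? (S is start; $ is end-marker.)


$ ∈ FOLLOW(S). For each A -> αBβ: add FIRST(β)\{ε} to FOLLOW(B); if β nullable, add FOLLOW(A).
FOLLOW(B) = {$, c}


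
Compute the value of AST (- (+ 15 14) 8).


Evaluate inner: (+ 15 14) = 29
Evaluate root: (- 29 8) = 21
Result: 21


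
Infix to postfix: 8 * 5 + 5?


Left to right (same or higher precedence on left)
Postfix: 8 5 * 5 +


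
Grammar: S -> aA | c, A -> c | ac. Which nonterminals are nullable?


A nonterminal is nullable iff some alternative derives ε (directly, or every symbol in it is nullable)
Nullable: {}


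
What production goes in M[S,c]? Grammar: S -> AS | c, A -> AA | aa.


For [S, c]: 'c' ∈ FIRST(c)
Entry: S -> c


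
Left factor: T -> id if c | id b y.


Common prefix: 'id'
Factored: T -> id T', T' -> if c | b y


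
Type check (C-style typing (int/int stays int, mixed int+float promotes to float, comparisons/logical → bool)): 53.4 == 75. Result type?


Operand types: float == int
Rule: comparison yields bool
Result type: bool


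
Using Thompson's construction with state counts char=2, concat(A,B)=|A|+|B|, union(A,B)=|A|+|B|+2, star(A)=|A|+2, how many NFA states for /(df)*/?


Syntax tree has 2 char leaf(s), 0 union(s), 1 star(s)
chars contribute 2×2 = 4; each union adds +2; each star adds +2
Total: 4 + 0 + 2 = 6 states


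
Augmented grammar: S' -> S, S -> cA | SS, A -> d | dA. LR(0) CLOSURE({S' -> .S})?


Start: S' -> .S
For each item with dot before a nonterminal B, add B -> .γ for every B-production
Closure: [S' -> .S, S -> .cA, S -> .SS]


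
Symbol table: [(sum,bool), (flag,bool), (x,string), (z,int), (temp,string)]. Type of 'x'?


Lookup 'x' → type string


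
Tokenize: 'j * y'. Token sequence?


Scan left to right, longest-match per lexeme
Tokens: ID(j), OP(*), ID(y)


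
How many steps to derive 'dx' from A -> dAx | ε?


Derivation: A => dAx => dx
Steps: 2


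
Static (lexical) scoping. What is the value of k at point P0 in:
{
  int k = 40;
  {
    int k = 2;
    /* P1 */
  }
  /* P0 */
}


k declared in the same block as P0
k = 40


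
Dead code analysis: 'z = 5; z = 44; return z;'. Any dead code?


first assignment to z is overwritten before any read
Dead: 'z = 5'


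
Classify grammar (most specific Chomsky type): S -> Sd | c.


Left-linear: every RHS is a terminal or one nonterminal followed by a terminal
Classification: Type 3 (Regular)


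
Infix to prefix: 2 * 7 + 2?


left-to-right (same/higher precedence on left): tree is (+ (* 2 7) 2)
Prefix: + * 2 7 2


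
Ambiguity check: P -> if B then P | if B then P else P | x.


dangling else: 'if B then if B then x else x' parses two ways
Ambiguous


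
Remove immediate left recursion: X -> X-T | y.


Left-recursive alternatives: X-T; non-recursive: y
Introduce X': X -> yX', X' -> -TX' | ε


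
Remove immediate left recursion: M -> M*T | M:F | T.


Left-recursive alternatives: M*T, M:F; non-recursive: T
Introduce M': M -> TM', M' -> *TM' | :FM' | ε


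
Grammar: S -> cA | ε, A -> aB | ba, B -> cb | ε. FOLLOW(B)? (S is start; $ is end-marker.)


$ ∈ FOLLOW(S). For each A -> αBβ: add FIRST(β)\{ε} to FOLLOW(B); if β nullable, add FOLLOW(A).
FOLLOW(B) = {$}


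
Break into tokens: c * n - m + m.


Scan left to right, longest-match per lexeme
Tokens: ID(c), OP(*), ID(n), OP(-), ID(m), OP(+), ID(m)


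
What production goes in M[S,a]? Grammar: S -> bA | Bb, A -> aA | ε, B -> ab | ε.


For [S, a]: 'a' ∈ FIRST(Bb)
Entry: S -> Bb


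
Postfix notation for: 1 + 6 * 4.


* has higher precedence, evaluate 6*4 first
Postfix: 1 6 4 * +


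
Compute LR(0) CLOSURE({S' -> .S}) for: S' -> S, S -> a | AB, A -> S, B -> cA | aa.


Start: S' -> .S
For each item with dot before a nonterminal B, add B -> .γ for every B-production
Closure: [S' -> .S, S -> .a, S -> .AB, A -> .S]


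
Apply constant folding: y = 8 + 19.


8 + 19 = 27 at compile time
Optimized: y = 27


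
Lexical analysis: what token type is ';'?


Pattern: delimiter/punctuation
Type: PUNCTUATION


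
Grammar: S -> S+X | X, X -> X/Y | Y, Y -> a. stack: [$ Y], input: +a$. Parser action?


'Y' (not preceded by X/) is the handle for X -> Y
Action: reduce (X -> Y)


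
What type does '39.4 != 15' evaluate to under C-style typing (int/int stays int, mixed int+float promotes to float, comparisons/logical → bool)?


Operand types: float != int
Rule: comparison yields bool
Result type: bool


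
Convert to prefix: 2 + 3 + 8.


left-to-right (same/higher precedence on left): tree is (+ (+ 2 3) 8)
Prefix: + + 2 3 8


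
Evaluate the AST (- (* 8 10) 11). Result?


Evaluate inner: (* 8 10) = 80
Evaluate root: (- 80 11) = 69
Result: 69


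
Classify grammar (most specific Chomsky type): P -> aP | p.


Right-linear: every RHS is a terminal or a terminal followed by one nonterminal
Classification: Type 3 (Regular)


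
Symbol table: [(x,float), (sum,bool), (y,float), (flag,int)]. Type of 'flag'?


Lookup 'flag' → type int


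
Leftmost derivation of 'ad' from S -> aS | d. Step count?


Derivation: S => aS => ad
Steps: 2


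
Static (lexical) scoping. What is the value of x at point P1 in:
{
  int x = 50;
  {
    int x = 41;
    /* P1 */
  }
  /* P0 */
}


x declared in the same block as P1
x = 41


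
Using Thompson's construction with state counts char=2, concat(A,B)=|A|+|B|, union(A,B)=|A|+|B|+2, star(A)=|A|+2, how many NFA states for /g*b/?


Syntax tree has 2 char leaf(s), 0 union(s), 1 star(s)
chars contribute 2×2 = 4; each union adds +2; each star adds +2
Total: 4 + 0 + 2 = 6 states


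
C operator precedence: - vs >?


'-' is additive (level 9); '>' is relational (level 7)
Higher level binds tighter
'-' has higher precedence than '>'


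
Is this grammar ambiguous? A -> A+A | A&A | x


'x+x&x' has two parse trees (no precedence encoded between + and &)
Ambiguous


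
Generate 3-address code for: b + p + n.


Break into single-operator statements:
t1 = b + p
t2 = t1 + n


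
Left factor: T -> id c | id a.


Common prefix: 'id'
Factored: T -> id T', T' -> c | a


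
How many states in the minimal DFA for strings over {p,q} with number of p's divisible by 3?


Track (count of p) mod 3: states 0..2, accept at 0
Minimal DFA: 3 states


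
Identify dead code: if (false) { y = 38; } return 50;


condition is constant false, so the whole block is unreachable
Dead: 'if (false) { y = 38; }'


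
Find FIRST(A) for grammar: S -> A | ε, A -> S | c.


Per alternative of A: FIRST(S) = {c, ε}; FIRST(c) = {c}
FIRST(A) = {c, ε}


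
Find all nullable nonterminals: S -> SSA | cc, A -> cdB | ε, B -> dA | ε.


A nonterminal is nullable iff some alternative derives ε (directly, or every symbol in it is nullable)
Nullable: {A, B}


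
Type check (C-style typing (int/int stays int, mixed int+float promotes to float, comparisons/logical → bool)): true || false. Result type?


Operand types: bool || bool
Rule: logical operators take bool operands and yield bool
Result type: bool


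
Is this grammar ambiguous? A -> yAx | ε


balanced y^n…x^n: each string has a unique parse
Unambiguous


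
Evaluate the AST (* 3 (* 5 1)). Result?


Evaluate inner: (* 5 1) = 5
Evaluate root: (* 3 5) = 15
Result: 15


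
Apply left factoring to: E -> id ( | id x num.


Common prefix: 'id'
Factored: E -> id E', E' -> ( | x num


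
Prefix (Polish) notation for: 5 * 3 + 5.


left-to-right (same/higher precedence on left): tree is (+ (* 5 3) 5)
Prefix: + * 5 3 5


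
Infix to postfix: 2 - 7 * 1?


* has higher precedence, evaluate 7*1 first
Postfix: 2 7 1 * -


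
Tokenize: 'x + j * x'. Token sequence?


Scan left to right, longest-match per lexeme
Tokens: ID(x), OP(+), ID(j), OP(*), ID(x)


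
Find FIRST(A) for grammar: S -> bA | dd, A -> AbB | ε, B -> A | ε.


Per alternative of A: FIRST(AbB) = {b}; FIRST(ε) = {ε}
FIRST(A) = {b, ε}


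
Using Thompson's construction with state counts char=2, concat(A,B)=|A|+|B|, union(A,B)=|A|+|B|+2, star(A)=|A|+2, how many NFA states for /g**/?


Syntax tree has 1 char leaf(s), 0 union(s), 2 star(s)
chars contribute 1×2 = 2; each union adds +2; each star adds +2
Total: 2 + 0 + 4 = 6 states


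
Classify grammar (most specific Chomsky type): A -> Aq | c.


Left-linear: every RHS is a terminal or one nonterminal followed by a terminal
Classification: Type 3 (Regular)


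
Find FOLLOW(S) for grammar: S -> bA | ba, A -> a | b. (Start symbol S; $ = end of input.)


$ ∈ FOLLOW(S). For each A -> αBβ: add FIRST(β)\{ε} to FOLLOW(B); if β nullable, add FOLLOW(A).
FOLLOW(S) = {$}


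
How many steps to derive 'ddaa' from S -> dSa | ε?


Derivation: S => dSa => ddSaa => ddaa
Steps: 3


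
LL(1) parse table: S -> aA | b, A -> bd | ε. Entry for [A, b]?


For [A, b]: 'b' ∈ FIRST(bd)
Entry: A -> bd


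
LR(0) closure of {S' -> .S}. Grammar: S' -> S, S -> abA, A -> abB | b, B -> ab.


Start: S' -> .S
For each item with dot before a nonterminal B, add B -> .γ for every B-production
Closure: [S' -> .S, S -> .abA]


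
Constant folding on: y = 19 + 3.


19 + 3 = 22 at compile time
Optimized: y = 22


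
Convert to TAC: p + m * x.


Break into single-operator statements:
t1 = m * x
t2 = p + t1


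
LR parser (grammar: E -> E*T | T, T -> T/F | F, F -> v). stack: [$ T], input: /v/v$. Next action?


shift '/' to continue T -> T/F
Action: shift


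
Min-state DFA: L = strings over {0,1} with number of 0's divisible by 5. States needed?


Track (count of 0) mod 5: states 0..4, accept at 0
Minimal DFA: 5 states


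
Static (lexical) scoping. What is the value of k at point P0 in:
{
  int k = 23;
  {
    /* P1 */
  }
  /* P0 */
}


k declared in the same block as P0
k = 23


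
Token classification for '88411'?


Pattern: digits only
Type: INTEGER_LITERAL


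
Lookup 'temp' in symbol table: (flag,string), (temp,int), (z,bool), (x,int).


Lookup 'temp' → type int


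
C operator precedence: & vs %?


'%' is multiplicative (level 10); '&' is bitwise AND (level 5)
Higher level binds tighter
'%' has higher precedence than '&'


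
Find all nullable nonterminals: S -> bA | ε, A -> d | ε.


A nonterminal is nullable iff some alternative derives ε (directly, or every symbol in it is nullable)
Nullable: {A, S}


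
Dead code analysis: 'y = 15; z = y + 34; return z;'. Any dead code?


y is read by z's definition; z is returned
No dead code


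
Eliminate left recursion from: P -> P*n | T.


Left-recursive alternatives: P*n; non-recursive: T
Introduce P': P -> TP', P' -> *nP' | ε


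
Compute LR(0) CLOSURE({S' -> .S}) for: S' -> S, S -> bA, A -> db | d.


Start: S' -> .S
For each item with dot before a nonterminal B, add B -> .γ for every B-production
Closure: [S' -> .S, S -> .bA]


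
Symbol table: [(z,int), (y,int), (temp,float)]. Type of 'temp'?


Lookup 'temp' → type float


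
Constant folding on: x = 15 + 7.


15 + 7 = 22 at compile time
Optimized: x = 22


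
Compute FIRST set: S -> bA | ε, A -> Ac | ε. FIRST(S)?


Per alternative of S: FIRST(bA) = {b}; FIRST(ε) = {ε}
FIRST(S) = {b, ε}


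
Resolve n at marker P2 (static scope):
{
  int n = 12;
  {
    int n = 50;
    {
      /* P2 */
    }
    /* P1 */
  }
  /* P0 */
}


P2's block does not declare n; resolves to the enclosing declaration at depth 1
n = 50


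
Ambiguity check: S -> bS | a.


right-linear, alternatives start with distinct terminals 'b' vs 'a': unique leftmost derivation
Unambiguous


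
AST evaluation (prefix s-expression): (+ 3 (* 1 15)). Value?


Evaluate inner: (* 1 15) = 15
Evaluate root: (+ 3 15) = 18
Result: 18


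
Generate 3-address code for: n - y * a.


Break into single-operator statements:
t1 = y * a
t2 = n - t1


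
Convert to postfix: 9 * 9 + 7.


Left to right (same or higher precedence on left)
Postfix: 9 9 * 7 +


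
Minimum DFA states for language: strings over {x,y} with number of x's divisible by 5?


Track (count of x) mod 5: states 0..4, accept at 0
Minimal DFA: 5 states


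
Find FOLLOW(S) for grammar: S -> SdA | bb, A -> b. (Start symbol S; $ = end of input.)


$ ∈ FOLLOW(S). For each A -> αBβ: add FIRST(β)\{ε} to FOLLOW(B); if β nullable, add FOLLOW(A).
FOLLOW(S) = {$, d}


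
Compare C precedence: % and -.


'%' is multiplicative (level 10); '-' is additive (level 9)
Higher level binds tighter
'%' has higher precedence than '-'


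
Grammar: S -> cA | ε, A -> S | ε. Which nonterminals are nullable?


A nonterminal is nullable iff some alternative derives ε (directly, or every symbol in it is nullable)
Nullable: {A, S}


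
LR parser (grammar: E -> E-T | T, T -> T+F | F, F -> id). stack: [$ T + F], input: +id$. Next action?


handle 'T+F' on top
Action: reduce (T -> T+F)


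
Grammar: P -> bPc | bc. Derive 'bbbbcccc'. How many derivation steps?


Derivation: P => bPc => bbPcc => bbbPccc => bbbbcccc
Steps: 4


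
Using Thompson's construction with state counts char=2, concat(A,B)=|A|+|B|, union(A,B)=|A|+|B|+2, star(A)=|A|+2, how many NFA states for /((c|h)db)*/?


Syntax tree has 4 char leaf(s), 1 union(s), 1 star(s)
chars contribute 4×2 = 8; each union adds +2; each star adds +2
Total: 8 + 2 + 2 = 12 states


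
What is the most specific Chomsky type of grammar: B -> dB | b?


Right-linear: every RHS is a terminal or a terminal followed by one nonterminal
Classification: Type 3 (Regular)


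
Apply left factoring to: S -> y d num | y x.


Common prefix: 'y'
Factored: S -> y S', S' -> d num | x


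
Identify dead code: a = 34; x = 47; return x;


a is assigned but never read
Dead: 'a = 34'


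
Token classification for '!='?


Pattern: operator symbol
Type: OPERATOR


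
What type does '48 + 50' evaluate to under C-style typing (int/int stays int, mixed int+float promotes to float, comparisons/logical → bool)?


Operand types: int + int
Rule: mixed int/float promotes to float; int/int stays int
Result type: int


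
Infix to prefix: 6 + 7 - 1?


left-to-right (same/higher precedence on left): tree is (- (+ 6 7) 1)
Prefix: - + 6 7 1


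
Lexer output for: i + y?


Scan left to right, longest-match per lexeme
Tokens: ID(i), OP(+), ID(y)


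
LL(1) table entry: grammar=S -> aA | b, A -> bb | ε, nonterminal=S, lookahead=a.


For [S, a]: 'a' ∈ FIRST(aA)
Entry: S -> aA


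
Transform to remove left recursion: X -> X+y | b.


Left-recursive alternatives: X+y; non-recursive: b
Introduce X': X -> bX', X' -> +yX' | ε


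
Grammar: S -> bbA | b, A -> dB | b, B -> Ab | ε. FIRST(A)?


Per alternative of A: FIRST(dB) = {d}; FIRST(b) = {b}
FIRST(A) = {b, d}


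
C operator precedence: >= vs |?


'>=' is relational (level 7); '|' is bitwise OR (level 3)
Higher level binds tighter
'>=' has higher precedence than '|'


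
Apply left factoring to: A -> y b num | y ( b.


Common prefix: 'y'
Factored: A -> y A', A' -> b num | ( b


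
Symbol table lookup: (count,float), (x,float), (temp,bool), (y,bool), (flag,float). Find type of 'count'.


Lookup 'count' → type float
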